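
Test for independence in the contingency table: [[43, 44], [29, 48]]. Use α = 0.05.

χ² = 2.295. df = 1, critical = 3.841. Fail to reject H₀. No evidence of dependence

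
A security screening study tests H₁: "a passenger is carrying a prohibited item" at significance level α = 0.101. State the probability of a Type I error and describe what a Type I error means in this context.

P(Type I error) = α = 0.101. A Type I error is rejecting H₀ when H₀ is actually true (false positive) — here, concluding that a passenger is carrying a prohibited item when in fact this is not the case. Consequence: detaining an innocent passenger — delay and inconvenience.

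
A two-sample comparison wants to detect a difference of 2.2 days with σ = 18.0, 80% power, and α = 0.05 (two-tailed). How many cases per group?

n per group = 2(z_α/2 + z_β)²σ²/d² = 2×(1.96 + 0.84)²×18.0²/2.2² = 1049.7 → n = 1050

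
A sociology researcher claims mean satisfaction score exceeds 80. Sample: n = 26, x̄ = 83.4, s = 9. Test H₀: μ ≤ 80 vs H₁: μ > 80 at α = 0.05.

t = (83.4 - 80)/(9/√26) = 1.926, df = 25. Critical t = 1.708. Reject H₀.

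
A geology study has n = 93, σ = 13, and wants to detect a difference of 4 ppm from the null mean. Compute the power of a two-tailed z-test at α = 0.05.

SE = σ/√n = 13/√93 = 1.348. Non-centrality λ = d/SE = 4/1.348 = 2.967. Power ≈ Φ(λ - z_{α/2}) = Φ(2.967 - 1.96) = Φ(1.007) = 0.843.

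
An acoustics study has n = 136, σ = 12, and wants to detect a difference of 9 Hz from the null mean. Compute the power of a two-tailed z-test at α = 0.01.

SE = σ/√n = 12/√136 = 1.029. Non-centrality λ = d/SE = 9/1.029 = 8.746. Power ≈ Φ(λ - z_{α/2}) = Φ(8.746 - 2.576) = Φ(6.17) = 1.0.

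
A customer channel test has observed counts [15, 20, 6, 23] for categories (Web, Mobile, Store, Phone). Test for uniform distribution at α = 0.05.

Expected = 16 each. χ² = Σ(O-E)²/E = 10.375. df = 3, critical value = 7.815. Reject H₀.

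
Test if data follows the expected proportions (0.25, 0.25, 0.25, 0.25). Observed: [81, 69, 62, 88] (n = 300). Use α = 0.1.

Expected: [75.0, 75.0, 75.0, 75.0]. χ² = 5.467. df = 3, critical = 6.251. Fail to reject H₀.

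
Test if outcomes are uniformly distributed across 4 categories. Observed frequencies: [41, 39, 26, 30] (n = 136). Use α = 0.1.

Expected = 34 each. χ² = Σ(O-E)²/E = 4.529. df = 3, critical value = 6.251. Fail to reject H₀.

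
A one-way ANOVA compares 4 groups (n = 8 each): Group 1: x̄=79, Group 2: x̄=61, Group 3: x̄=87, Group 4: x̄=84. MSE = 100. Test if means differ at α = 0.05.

Grand mean = 77.75. SS_between = 3254.0, MS_between = 1084.67. F = 10.847, F_crit ≈ 2.947. Reject H₀.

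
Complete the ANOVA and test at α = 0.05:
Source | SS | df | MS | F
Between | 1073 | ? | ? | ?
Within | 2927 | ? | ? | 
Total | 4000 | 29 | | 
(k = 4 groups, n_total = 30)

df_between = 3, df_within = 26. MS_between = 357.67, MS_within = 112.58. F = 3.177, F_crit ≈ 2.975. Reject H₀.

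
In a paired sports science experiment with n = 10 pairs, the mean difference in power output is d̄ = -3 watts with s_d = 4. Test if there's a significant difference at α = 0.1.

t = d̄/(s_d/√n) = -3/(4/√10) = -2.372. df = 9, critical t = ±1.833. Reject H₀.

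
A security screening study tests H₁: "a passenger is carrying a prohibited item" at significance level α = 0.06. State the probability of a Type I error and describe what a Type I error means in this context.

P(Type I error) = α = 0.06. A Type I error is rejecting H₀ when H₀ is actually true (false positive) — here, concluding that a passenger is carrying a prohibited item when in fact this is not the case. Consequence: detaining an innocent passenger — delay and inconvenience.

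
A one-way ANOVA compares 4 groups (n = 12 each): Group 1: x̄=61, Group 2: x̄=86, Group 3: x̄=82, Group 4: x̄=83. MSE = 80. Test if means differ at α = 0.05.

Grand mean = 78.0. SS_between = 4728.0, MS_between = 1576.0. F = 19.7, F_crit ≈ 2.816. Reject H₀.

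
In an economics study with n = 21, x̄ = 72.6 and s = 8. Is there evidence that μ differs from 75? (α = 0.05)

t = (x̄ - μ₀)/(s/√n) = (72.6 - 75)/(8/√21) = -1.375. df = 20, critical t = ±2.086. Fail to reject H₀.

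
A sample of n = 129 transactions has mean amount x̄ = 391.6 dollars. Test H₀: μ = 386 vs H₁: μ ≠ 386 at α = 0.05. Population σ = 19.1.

z = (x̄ - μ₀)/(σ/√n) = (391.6 - 386)/(19.1/√129) = 3.33. Critical value: ±1.96. Since |3.33| > 1.96, Reject H₀.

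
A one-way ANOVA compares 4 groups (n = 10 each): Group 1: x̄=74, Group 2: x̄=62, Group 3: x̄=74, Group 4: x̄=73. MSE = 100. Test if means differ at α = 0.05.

Grand mean = 70.75. SS_between = 1027.5, MS_between = 342.5. F = 3.425, F_crit ≈ 2.866. Reject H₀.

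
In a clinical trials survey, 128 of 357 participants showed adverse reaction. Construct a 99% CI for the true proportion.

p̂ = 0.359. CI = p̂ ± z*√(p̂(1-p̂)/n) = (0.293, 0.424)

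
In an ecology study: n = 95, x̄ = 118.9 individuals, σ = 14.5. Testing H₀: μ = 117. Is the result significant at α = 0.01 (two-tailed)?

z = (118.9 - 117)/(14.5/√95) = 1.277. Since |z| ≤ 2.576, not significant at α = 0.01.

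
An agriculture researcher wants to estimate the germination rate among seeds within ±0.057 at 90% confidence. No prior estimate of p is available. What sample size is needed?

Conservative approach: use p = 0.5 (maximizes p(1-p) = 0.25). n = z²(0.25)/E² = 1.645²×0.25/0.057² = 208.2 → n = 209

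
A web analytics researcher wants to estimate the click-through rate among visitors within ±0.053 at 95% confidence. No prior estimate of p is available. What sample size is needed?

Conservative approach: use p = 0.5 (maximizes p(1-p) = 0.25). n = z²(0.25)/E² = 1.96²×0.25/0.053² = 341.9 → n = 342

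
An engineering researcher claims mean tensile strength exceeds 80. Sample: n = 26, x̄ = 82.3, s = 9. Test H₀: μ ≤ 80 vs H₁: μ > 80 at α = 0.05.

t = (82.3 - 80)/(9/√26) = 1.303, df = 25. Critical t = 1.708. Fail to reject H₀.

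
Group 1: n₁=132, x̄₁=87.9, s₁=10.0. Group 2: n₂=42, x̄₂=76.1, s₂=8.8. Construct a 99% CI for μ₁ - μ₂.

Difference = 11.8. SE = √(10.0²/132 + 8.8²/42) = 1.613. CI = (7.65, 15.95)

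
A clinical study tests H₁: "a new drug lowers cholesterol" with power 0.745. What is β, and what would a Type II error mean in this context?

β = 1 - power = 1 - 0.745 = 0.255. A Type II error is failing to reject H₀ when H₀ is false (false negative) — here, failing to conclude that a new drug lowers cholesterol when in fact it is true. Consequence: shelving an effective drug — patients miss out on a treatment that would have helped.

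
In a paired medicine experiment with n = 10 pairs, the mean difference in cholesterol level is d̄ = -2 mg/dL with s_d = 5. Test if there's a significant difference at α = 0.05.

t = d̄/(s_d/√n) = -2/(5/√10) = -1.265. df = 9, critical t = ±2.262. Fail to reject H₀.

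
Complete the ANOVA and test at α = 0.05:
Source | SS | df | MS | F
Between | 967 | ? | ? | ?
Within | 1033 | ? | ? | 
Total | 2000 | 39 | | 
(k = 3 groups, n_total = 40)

df_between = 2, df_within = 37. MS_between = 483.5, MS_within = 27.92. F = 17.318, F_crit ≈ 3.252. Reject H₀.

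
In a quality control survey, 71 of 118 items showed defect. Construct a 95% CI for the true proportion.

p̂ = 0.602. CI = p̂ ± z*√(p̂(1-p̂)/n) = (0.513, 0.69)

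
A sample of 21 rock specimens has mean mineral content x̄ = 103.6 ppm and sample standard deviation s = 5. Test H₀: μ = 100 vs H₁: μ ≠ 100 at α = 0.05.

t = (x̄ - μ₀)/(s/√n) = (103.6 - 100)/(5/√21) = 3.299. df = 20, critical t = ±2.086. Reject H₀.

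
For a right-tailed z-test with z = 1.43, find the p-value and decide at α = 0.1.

p = P(Z > 1.43) = 1 - Φ(1.43) ≈ 0.0764. Since p < 0.1, reject H₀ (significant) at α = 0.1.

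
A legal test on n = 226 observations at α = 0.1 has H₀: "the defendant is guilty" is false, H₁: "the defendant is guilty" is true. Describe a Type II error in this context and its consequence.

Type II error: failing to reject H₀ when it is false — concluding that the defendant is guilty is not supported when in fact it is. Consequence: acquitting a guilty person.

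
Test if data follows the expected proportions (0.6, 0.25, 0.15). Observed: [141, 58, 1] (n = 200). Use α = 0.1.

Expected: [120.0, 50.0, 30.0]. χ² = 32.988. df = 2, critical = 4.605. Reject H₀.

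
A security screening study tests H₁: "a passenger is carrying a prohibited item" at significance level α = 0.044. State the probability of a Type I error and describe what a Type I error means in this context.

P(Type I error) = α = 0.044. A Type I error is rejecting H₀ when H₀ is actually true (false positive) — here, concluding that a passenger is carrying a prohibited item when in fact this is not the case. Consequence: detaining an innocent passenger — delay and inconvenience.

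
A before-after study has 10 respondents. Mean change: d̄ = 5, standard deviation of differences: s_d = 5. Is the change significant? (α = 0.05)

t = d̄/(s_d/√n) = 5/(5/√10) = 3.162. df = 9, critical t = ±2.262. Reject H₀.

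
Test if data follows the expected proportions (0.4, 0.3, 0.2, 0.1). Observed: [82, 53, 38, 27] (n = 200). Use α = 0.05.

Expected: [80.0, 60.0, 40.0, 20.0]. χ² = 3.417. df = 3, critical = 7.815. Fail to reject H₀.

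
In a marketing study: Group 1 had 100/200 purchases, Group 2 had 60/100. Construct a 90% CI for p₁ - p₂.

p̂₁ = 0.5, p̂₂ = 0.6. Difference = -0.1. CI = (-0.199, -0.001)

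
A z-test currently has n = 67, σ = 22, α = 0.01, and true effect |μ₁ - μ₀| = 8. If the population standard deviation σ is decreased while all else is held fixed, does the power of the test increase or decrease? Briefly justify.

Power increases: a smaller σ shrinks the standard error σ/√n, moving the sampling distribution under H₁ further from the critical value.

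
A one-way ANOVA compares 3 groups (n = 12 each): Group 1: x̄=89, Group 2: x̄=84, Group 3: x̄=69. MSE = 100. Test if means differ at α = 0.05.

Grand mean = 80.67. SS_between = 2600.0, MS_between = 1300.0. F = 13.0, F_crit ≈ 3.285. Reject H₀.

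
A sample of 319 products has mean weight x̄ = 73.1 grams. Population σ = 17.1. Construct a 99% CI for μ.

CI = x̄ ± z*(σ/√n) = 73.1 ± 2.576(17.1/√319) = 73.1 ± 2.47 = (70.63, 75.57)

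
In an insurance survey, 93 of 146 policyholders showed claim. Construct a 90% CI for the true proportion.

p̂ = 0.637. CI = p̂ ± z*√(p̂(1-p̂)/n) = (0.572, 0.702)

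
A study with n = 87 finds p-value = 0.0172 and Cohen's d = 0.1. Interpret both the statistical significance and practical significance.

Statistically significant (p = 0.0172 < 0.05). Cohen's d = 0.1 indicates a very small effect size. Both statistical and practical significance should be considered.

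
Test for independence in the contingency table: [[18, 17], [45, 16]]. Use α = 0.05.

χ² = 4.921. df = 1, critical = 3.841. Reject H₀. Variables are dependent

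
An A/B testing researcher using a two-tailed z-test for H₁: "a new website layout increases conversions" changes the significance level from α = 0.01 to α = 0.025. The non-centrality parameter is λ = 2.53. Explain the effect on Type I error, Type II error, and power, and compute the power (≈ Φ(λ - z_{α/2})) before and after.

Increasing α from 0.01 to 0.025:
• Type I error rate increases (α is the Type I rate by definition).
• Critical value moves from z_{α/2} = 2.576 to 2.241, so power = Φ(λ - z_{α/2}) goes from Φ(2.53 - 2.576) = 0.482 to Φ(2.53 - 2.241) = 0.614.
• Type II error rate β = 1 - power therefore decreases (0.518 → 0.386).
Appropriate when false negatives are costly — here, discarding a layout that would have improved conversions — lost revenue.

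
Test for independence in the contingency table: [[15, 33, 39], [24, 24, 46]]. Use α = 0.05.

χ² = 3.809. df = 2, critical = 5.991. Fail to reject H₀. No evidence of dependence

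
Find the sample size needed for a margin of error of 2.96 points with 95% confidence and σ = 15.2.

n = (z*σ/E)² = (1.96×15.2/2.96)² = 101.3 → n = 102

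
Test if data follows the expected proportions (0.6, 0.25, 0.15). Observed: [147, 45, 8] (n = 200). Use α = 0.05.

Expected: [120.0, 50.0, 30.0]. χ² = 22.708. df = 2, critical = 5.991. Reject H₀.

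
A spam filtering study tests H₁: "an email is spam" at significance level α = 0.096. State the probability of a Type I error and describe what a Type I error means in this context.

P(Type I error) = α = 0.096. A Type I error is rejecting H₀ when H₀ is actually true (false positive) — here, concluding that an email is spam when in fact this is not the case. Consequence: a legitimate email is sent to the spam folder and the user misses it.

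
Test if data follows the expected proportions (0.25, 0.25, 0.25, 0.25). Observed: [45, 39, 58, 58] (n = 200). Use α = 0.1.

Expected: [50.0, 50.0, 50.0, 50.0]. χ² = 5.48. df = 3, critical = 6.251. Fail to reject H₀.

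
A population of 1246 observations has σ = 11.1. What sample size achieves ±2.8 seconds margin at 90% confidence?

Without FPC: n₀ = (1.645×11.1/2.8)² = 42.527. With FPC: n = n₀N/(n₀+N-1) = 41.2 → n = 42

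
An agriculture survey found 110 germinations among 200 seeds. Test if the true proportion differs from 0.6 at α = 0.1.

p̂ = 0.55, p₀ = 0.6. z = (p̂ - p₀)/√(p₀(1-p₀)/n) = -1.443. Critical: ±1.645. Fail to reject H₀.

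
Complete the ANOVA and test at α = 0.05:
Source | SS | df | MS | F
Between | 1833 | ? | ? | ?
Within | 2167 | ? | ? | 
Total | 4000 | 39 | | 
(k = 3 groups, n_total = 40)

df_between = 2, df_within = 37. MS_between = 916.5, MS_within = 58.57. F = 15.649, F_crit ≈ 3.252. Reject H₀.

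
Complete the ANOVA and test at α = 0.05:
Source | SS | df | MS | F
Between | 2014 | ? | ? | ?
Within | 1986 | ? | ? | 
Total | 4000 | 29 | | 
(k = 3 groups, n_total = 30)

df_between = 2, df_within = 27. MS_between = 1007.0, MS_within = 73.56. F = 13.69, F_crit ≈ 3.354. Reject H₀.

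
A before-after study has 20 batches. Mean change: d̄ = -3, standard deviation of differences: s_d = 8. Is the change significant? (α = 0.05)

t = d̄/(s_d/√n) = -3/(8/√20) = -1.677. df = 19, critical t = ±2.093. Fail to reject H₀.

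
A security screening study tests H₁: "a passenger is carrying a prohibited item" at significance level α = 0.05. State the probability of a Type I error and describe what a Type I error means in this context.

P(Type I error) = α = 0.05. A Type I error is rejecting H₀ when H₀ is actually true (false positive) — here, concluding that a passenger is carrying a prohibited item when in fact this is not the case. Consequence: detaining an innocent passenger — delay and inconvenience.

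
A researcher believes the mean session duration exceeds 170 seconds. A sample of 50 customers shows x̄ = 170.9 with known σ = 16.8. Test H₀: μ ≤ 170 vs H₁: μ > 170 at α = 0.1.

z = 0.379. Critical value: 1.28. Fail to reject H₀.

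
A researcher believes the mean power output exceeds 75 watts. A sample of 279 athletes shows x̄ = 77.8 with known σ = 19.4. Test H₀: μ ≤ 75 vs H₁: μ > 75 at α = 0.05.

z = 2.411. Critical value: 1.645. Reject H₀.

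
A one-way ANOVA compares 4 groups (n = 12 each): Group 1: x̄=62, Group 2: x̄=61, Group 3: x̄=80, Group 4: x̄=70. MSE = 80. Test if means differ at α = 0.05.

Grand mean = 68.25. SS_between = 2793.0, MS_between = 931.0. F = 11.637, F_crit ≈ 2.816. Reject H₀.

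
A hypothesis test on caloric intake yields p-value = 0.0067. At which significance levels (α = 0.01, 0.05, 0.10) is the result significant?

p = 0.0067. Significant at: α = 0.01, 0.05, 0.1.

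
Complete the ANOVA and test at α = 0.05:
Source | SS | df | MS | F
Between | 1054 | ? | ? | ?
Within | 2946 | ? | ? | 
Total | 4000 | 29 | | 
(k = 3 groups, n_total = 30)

df_between = 2, df_within = 27. MS_between = 527.0, MS_within = 109.11. F = 4.83, F_crit ≈ 3.354. Reject H₀.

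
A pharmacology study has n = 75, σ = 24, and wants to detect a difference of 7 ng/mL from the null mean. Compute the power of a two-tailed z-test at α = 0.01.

SE = σ/√n = 24/√75 = 2.771. Non-centrality λ = d/SE = 7/2.771 = 2.526. Power ≈ Φ(λ - z_{α/2}) = Φ(2.526 - 2.576) = Φ(-0.05) = 0.48.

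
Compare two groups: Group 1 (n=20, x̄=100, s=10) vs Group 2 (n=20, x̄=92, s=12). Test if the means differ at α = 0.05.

Pooled sp = 11.05. t = 2.29, df = 38. Critical t = ±2.024. Reject H₀.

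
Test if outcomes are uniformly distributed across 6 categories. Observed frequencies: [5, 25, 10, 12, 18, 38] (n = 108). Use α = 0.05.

Expected = 18 each. χ² = Σ(O-E)²/E = 39.889. df = 5, critical value = 11.07. Reject H₀.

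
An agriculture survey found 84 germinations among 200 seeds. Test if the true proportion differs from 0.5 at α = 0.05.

p̂ = 0.42, p₀ = 0.5. z = (p̂ - p₀)/√(p₀(1-p₀)/n) = -2.263. Critical: ±1.96. Reject H₀.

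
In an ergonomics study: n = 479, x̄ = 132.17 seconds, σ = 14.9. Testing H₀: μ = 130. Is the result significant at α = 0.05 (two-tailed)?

z = (132.17 - 130)/(14.9/√479) = 3.187. Since |z| > 1.96, significant at α = 0.05.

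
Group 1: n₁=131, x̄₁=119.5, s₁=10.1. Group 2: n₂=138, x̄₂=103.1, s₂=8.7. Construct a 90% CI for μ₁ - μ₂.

Difference = 16.4. SE = √(10.1²/131 + 8.7²/138) = 1.152. CI = (14.5, 18.3)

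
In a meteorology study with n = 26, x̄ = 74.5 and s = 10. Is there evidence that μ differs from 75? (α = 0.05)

t = (x̄ - μ₀)/(s/√n) = (74.5 - 75)/(10/√26) = -0.255. df = 25, critical t = ±2.06. Fail to reject H₀.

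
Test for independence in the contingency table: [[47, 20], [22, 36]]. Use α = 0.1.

χ² = 13.049. df = 1, critical = 2.706. Reject H₀. Variables are dependent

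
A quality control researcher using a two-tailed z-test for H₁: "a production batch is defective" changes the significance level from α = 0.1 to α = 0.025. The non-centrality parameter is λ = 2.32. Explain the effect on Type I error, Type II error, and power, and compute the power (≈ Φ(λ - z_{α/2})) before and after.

Decreasing α from 0.1 to 0.025:
• Type I error rate decreases (α is the Type I rate by definition).
• Critical value moves from z_{α/2} = 1.645 to 2.241, so power = Φ(λ - z_{α/2}) goes from Φ(2.32 - 1.645) = 0.75 to Φ(2.32 - 2.241) = 0.531.
• Type II error rate β = 1 - power therefore increases (0.25 → 0.469).
Appropriate when false positives are costly — here, scrapping a good batch — wasted material and cost for no reason.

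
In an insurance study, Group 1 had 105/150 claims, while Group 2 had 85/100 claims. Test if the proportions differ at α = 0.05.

p̂₁ = 0.7, p̂₂ = 0.85, pooled p̂ = 0.76. z = -2.721. Critical: ±1.96. Reject H₀.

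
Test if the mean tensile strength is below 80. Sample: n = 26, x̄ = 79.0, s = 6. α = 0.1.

t = (79.0 - 80)/(6/√26) = -0.85, df = 25. Critical t = -1.316. Fail to reject H₀.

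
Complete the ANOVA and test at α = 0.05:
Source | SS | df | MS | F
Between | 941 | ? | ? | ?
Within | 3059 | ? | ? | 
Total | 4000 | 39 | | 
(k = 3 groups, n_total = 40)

df_between = 2, df_within = 37. MS_between = 470.5, MS_within = 82.68. F = 5.691, F_crit ≈ 3.252. Reject H₀.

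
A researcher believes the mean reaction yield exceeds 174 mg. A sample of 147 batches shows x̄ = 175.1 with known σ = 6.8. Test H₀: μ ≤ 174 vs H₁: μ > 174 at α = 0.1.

z = 1.961. Critical value: 1.28. Reject H₀.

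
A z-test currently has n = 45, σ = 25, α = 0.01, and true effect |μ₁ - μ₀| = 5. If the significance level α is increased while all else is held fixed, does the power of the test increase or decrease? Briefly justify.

Power increases: a larger α lowers the critical value, so more of the H₁ sampling distribution falls in the rejection region.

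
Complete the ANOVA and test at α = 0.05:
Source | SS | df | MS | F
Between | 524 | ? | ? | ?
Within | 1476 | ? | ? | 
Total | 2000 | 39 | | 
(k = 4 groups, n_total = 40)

df_between = 3, df_within = 36. MS_between = 174.67, MS_within = 41.0. F = 4.26, F_crit ≈ 2.866. Reject H₀.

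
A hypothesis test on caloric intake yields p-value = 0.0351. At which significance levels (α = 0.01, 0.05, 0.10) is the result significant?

p = 0.0351. Significant at: α = 0.05, 0.1.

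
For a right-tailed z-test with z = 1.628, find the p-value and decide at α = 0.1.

p = P(Z > 1.628) = 1 - Φ(1.628) ≈ 0.0518. Since p < 0.1, reject H₀ (significant) at α = 0.1.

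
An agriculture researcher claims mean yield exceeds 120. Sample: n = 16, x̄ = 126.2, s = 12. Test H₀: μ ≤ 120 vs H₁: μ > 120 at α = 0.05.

t = (126.2 - 120)/(12/√16) = 2.067, df = 15. Critical t = 1.753. Reject H₀.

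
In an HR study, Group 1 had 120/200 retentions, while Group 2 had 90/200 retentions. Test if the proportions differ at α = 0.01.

p̂₁ = 0.6, p̂₂ = 0.45, pooled p̂ = 0.525. z = 3.004. Critical: ±2.576. Reject H₀.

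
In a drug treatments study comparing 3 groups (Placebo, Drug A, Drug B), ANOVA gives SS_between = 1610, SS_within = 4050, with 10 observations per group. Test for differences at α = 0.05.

df_between = 2, df_within = 27. F = MS_between/MS_within = 805.0/150.0 = 5.367. F_crit ≈ 3.354. Reject H₀. At least one mean differs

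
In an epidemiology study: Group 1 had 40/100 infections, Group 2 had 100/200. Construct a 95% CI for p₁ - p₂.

p̂₁ = 0.4, p̂₂ = 0.5. Difference = -0.1. CI = (-0.218, 0.018)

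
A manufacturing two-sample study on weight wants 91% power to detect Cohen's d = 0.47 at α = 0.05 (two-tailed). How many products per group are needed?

z_{α/2} = 1.96, z_β = Φ⁻¹(0.91) = 1.341. For small effect (d = 0.47): n per group = 2(z_{α/2} + z_β)²/d² = 2(1.96 + 1.341)²/0.47² = 98.7 → 99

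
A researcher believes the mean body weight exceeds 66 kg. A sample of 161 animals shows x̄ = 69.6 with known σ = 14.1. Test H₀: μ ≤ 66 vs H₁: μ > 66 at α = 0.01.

z = 3.24. Critical value: 2.33. Reject H₀.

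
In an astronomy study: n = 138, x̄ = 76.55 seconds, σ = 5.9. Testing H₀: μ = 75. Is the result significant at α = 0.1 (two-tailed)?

z = (76.55 - 75)/(5.9/√138) = 3.086. Since |z| > 1.645, significant at α = 0.1.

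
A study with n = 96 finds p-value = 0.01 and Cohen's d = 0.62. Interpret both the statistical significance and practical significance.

Statistically significant (p = 0.01 < 0.05). Cohen's d = 0.62 indicates a medium effect size. Both statistical and practical significance should be considered.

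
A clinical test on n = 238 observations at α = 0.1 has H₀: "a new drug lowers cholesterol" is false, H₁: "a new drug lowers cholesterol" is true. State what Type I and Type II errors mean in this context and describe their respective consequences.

Type I (false positive): concluding that a new drug lowers cholesterol when it is not — approving an ineffective drug — patients take a useless medication and may skip effective alternatives. Type II (false negative): failing to conclude that a new drug lowers cholesterol when it is — shelving an effective drug — patients miss out on a treatment that would have helped. Which is costlier depends on domain priorities and is a judgement call rather than a statistical fact.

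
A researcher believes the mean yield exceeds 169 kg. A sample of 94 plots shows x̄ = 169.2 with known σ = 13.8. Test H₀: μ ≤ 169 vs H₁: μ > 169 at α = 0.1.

z = 0.141. Critical value: 1.28. Fail to reject H₀.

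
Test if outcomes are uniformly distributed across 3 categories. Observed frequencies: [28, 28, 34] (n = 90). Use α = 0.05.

Expected = 30 each. χ² = Σ(O-E)²/E = 0.8. df = 2, critical value = 5.991. Fail to reject H₀.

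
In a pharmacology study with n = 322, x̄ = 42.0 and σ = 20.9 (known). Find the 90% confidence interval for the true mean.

CI = x̄ ± z*(σ/√n) = 42.0 ± 1.645(20.9/√322) = 42.0 ± 1.92 = (40.08, 43.92)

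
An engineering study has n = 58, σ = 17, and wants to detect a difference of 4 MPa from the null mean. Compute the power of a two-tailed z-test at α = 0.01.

SE = σ/√n = 17/√58 = 2.232. Non-centrality λ = d/SE = 4/2.232 = 1.792. Power ≈ Φ(λ - z_{α/2}) = Φ(1.792 - 2.576) = Φ(-0.784) = 0.217.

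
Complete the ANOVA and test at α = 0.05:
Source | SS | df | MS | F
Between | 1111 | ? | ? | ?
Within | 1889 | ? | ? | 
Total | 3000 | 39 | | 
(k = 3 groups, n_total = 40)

df_between = 2, df_within = 37. MS_between = 555.5, MS_within = 51.05. F = 10.881, F_crit ≈ 3.252. Reject H₀.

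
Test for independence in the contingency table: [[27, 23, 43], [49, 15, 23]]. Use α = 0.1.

χ² = 13.929. df = 2, critical = 4.605. Reject H₀. Variables are dependent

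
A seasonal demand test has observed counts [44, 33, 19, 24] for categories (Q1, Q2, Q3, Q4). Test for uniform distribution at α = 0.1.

Expected = 30 each. χ² = Σ(O-E)²/E = 12.067. df = 3, critical value = 6.251. Reject H₀.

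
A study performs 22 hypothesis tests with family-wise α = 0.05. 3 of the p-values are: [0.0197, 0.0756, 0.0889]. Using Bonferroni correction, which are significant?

Bonferroni α = 0.05/22 = 0.00227. None of the given p-values are significant.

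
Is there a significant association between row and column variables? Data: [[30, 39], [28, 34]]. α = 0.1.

χ² = 0.037. df = 1, critical = 2.706. Fail to reject H₀. No evidence of dependence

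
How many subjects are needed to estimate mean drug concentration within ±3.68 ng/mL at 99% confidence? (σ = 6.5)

n = (z*σ/E)² = (2.576×6.5/3.68)² = 20.7 → n = 21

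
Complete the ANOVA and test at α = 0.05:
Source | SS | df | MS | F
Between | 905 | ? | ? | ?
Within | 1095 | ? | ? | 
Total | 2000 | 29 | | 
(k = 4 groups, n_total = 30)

df_between = 3, df_within = 26. MS_between = 301.67, MS_within = 42.12. F = 7.163, F_crit ≈ 2.975. Reject H₀.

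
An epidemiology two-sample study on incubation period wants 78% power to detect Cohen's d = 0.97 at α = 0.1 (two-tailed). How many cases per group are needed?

z_{α/2} = 1.645, z_β = Φ⁻¹(0.78) = 0.772. For large effect (d = 0.97): n per group = 2(z_{α/2} + z_β)²/d² = 2(1.645 + 0.772)²/0.97² = 12.4 → 13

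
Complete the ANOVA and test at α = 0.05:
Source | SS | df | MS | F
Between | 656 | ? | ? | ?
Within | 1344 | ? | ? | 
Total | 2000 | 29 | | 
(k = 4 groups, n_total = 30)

df_between = 3, df_within = 26. MS_between = 218.67, MS_within = 51.69. F = 4.23, F_crit ≈ 2.975. Reject H₀.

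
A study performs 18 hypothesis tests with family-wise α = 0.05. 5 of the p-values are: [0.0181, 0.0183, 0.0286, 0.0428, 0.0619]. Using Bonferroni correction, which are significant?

Bonferroni α = 0.05/18 = 0.00278. None of the given p-values are significant.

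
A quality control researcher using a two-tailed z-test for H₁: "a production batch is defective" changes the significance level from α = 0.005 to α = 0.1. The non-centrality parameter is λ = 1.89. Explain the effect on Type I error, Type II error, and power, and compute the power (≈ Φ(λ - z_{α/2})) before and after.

Increasing α from 0.005 to 0.1:
• Type I error rate increases (α is the Type I rate by definition).
• Critical value moves from z_{α/2} = 2.807 to 1.645, so power = Φ(λ - z_{α/2}) goes from Φ(1.89 - 2.807) = 0.18 to Φ(1.89 - 1.645) = 0.597.
• Type II error rate β = 1 - power therefore decreases (0.82 → 0.403).
Appropriate when false negatives are costly — here, shipping a defective batch — faulty products reach customers.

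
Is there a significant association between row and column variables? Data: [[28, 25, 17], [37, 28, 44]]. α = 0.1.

χ² = 5.112. df = 2, critical = 4.605. Reject H₀. Variables are dependent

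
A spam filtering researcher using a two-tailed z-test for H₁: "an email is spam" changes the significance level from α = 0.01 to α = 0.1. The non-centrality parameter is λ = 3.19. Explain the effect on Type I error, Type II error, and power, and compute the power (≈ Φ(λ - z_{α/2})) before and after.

Increasing α from 0.01 to 0.1:
• Type I error rate increases (α is the Type I rate by definition).
• Critical value moves from z_{α/2} = 2.576 to 1.645, so power = Φ(λ - z_{α/2}) goes from Φ(3.19 - 2.576) = 0.73 to Φ(3.19 - 1.645) = 0.939.
• Type II error rate β = 1 - power therefore decreases (0.27 → 0.061).
Appropriate when false negatives are costly — here, a spam email lands in the inbox.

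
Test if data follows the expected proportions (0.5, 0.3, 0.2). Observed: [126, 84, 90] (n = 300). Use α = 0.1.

Expected: [150.0, 90.0, 60.0]. χ² = 19.24. df = 2, critical = 4.605. Reject H₀.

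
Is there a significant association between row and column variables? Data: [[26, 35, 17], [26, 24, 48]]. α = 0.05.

χ² = 14.753. df = 2, critical = 5.991. Reject H₀. Variables are dependent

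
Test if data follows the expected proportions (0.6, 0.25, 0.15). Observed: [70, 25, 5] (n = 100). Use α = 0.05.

Expected: [60.0, 25.0, 15.0]. χ² = 8.333. df = 2, critical = 5.991. Reject H₀.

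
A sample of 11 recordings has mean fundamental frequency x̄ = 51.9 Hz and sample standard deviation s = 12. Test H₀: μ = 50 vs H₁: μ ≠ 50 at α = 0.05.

t = (x̄ - μ₀)/(s/√n) = (51.9 - 50)/(12/√11) = 0.525. df = 10, critical t = ±2.228. Fail to reject H₀.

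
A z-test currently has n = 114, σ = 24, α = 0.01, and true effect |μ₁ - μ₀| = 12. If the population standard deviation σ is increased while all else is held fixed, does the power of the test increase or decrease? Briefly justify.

Power decreases: a larger σ inflates the standard error σ/√n, pulling the sampling distribution under H₁ back toward the critical value.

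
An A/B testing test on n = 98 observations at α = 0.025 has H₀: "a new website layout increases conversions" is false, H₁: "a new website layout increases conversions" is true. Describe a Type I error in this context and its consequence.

Type I error: rejecting H₀ when it is true — concluding that a new website layout increases conversions when in fact it is not. Consequence: rolling out a layout that doesn't actually help — wasted engineering effort.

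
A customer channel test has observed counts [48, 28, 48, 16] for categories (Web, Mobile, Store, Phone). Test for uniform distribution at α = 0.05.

Expected = 35 each. χ² = Σ(O-E)²/E = 21.371. df = 3, critical value = 7.815. Reject H₀.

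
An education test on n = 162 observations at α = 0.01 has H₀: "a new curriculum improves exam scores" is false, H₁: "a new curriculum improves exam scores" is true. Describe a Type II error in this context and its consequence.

Type II error: failing to reject H₀ when it is false — concluding that a new curriculum improves exam scores is not supported when in fact it is. Consequence: keeping the old curriculum when the new one would have helped students.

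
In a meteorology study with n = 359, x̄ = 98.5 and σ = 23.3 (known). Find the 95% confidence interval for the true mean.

CI = x̄ ± z*(σ/√n) = 98.5 ± 1.96(23.3/√359) = 98.5 ± 2.41 = (96.09, 100.91)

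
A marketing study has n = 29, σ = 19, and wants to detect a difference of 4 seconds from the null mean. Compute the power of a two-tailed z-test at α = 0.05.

SE = σ/√n = 19/√29 = 3.528. Non-centrality λ = d/SE = 4/3.528 = 1.134. Power ≈ Φ(λ - z_{α/2}) = Φ(1.134 - 1.96) = Φ(-0.826) = 0.204.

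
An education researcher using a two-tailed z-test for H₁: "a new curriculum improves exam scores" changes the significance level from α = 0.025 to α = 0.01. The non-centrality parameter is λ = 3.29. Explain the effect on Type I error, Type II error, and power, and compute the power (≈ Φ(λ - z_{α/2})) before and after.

Decreasing α from 0.025 to 0.01:
• Type I error rate decreases (α is the Type I rate by definition).
• Critical value moves from z_{α/2} = 2.241 to 2.576, so power = Φ(λ - z_{α/2}) goes from Φ(3.29 - 2.241) = 0.853 to Φ(3.29 - 2.576) = 0.762.
• Type II error rate β = 1 - power therefore increases (0.147 → 0.238).
Appropriate when false positives are costly — here, adopting a curriculum that gives no real benefit — disruption for nothing.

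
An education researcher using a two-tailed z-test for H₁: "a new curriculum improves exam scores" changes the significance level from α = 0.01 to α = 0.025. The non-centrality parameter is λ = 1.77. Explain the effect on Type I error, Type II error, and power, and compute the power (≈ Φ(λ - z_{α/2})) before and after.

Increasing α from 0.01 to 0.025:
• Type I error rate increases (α is the Type I rate by definition).
• Critical value moves from z_{α/2} = 2.576 to 2.241, so power = Φ(λ - z_{α/2}) goes from Φ(1.77 - 2.576) = 0.21 to Φ(1.77 - 2.241) = 0.319.
• Type II error rate β = 1 - power therefore decreases (0.79 → 0.681).
Appropriate when false negatives are costly — here, keeping the old curriculum when the new one would have helped students.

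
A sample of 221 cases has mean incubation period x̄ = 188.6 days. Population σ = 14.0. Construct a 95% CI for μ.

CI = x̄ ± z*(σ/√n) = 188.6 ± 1.96(14.0/√221) = 188.6 ± 1.85 = (186.75, 190.45)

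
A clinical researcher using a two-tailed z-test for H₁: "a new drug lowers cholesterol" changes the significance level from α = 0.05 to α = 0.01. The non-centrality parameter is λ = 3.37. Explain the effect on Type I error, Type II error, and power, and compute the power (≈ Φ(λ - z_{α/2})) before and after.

Decreasing α from 0.05 to 0.01:
• Type I error rate decreases (α is the Type I rate by definition).
• Critical value moves from z_{α/2} = 1.96 to 2.576, so power = Φ(λ - z_{α/2}) goes from Φ(3.37 - 1.96) = 0.921 to Φ(3.37 - 2.576) = 0.786.
• Type II error rate β = 1 - power therefore increases (0.079 → 0.214).
Appropriate when false positives are costly — here, approving an ineffective drug — patients take a useless medication and may skip effective alternatives.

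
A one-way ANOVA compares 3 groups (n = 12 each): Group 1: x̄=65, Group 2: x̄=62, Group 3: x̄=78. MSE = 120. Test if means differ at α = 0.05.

Grand mean = 68.33. SS_between = 1736.0, MS_between = 868.0. F = 7.233, F_crit ≈ 3.285. Reject H₀.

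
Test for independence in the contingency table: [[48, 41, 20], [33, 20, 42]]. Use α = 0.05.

χ² = 16.933. df = 2, critical = 5.991. Reject H₀. Variables are dependent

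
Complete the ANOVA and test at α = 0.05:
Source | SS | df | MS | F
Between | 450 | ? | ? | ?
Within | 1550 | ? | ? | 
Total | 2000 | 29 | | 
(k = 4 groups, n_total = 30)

df_between = 3, df_within = 26. MS_between = 150.0, MS_within = 59.62. F = 2.516, F_crit ≈ 2.975. Fail to reject H₀.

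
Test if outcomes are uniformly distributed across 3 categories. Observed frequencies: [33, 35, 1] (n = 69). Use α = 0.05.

Expected = 23 each. χ² = Σ(O-E)²/E = 31.652. df = 2, critical value = 5.991. Reject H₀.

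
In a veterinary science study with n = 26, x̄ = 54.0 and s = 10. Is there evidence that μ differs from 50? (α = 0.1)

t = (x̄ - μ₀)/(s/√n) = (54.0 - 50)/(10/√26) = 2.04. df = 25, critical t = ±1.708. Reject H₀.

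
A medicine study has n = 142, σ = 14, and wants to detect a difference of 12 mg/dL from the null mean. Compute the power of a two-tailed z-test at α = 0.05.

SE = σ/√n = 14/√142 = 1.175. Non-centrality λ = d/SE = 12/1.175 = 10.214. Power ≈ Φ(λ - z_{α/2}) = Φ(10.214 - 1.96) = Φ(8.254) = 1.0.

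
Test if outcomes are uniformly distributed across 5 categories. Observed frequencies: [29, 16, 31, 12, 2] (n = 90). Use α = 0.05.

Expected = 18 each. χ² = Σ(O-E)²/E = 32.556. df = 4, critical value = 9.488. Reject H₀.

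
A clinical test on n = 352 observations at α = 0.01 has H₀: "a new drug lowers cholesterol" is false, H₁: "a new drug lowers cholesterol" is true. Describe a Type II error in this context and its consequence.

Type II error: failing to reject H₀ when it is false — concluding that a new drug lowers cholesterol is not supported when in fact it is. Consequence: shelving an effective drug — patients miss out on a treatment that would have helped.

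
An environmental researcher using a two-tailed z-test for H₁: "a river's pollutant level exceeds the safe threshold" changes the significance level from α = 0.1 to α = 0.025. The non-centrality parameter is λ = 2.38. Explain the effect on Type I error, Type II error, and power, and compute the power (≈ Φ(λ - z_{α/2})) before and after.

Decreasing α from 0.1 to 0.025:
• Type I error rate decreases (α is the Type I rate by definition).
• Critical value moves from z_{α/2} = 1.645 to 2.241, so power = Φ(λ - z_{α/2}) goes from Φ(2.38 - 1.645) = 0.769 to Φ(2.38 - 2.241) = 0.555.
• Type II error rate β = 1 - power therefore increases (0.231 → 0.445).
Appropriate when false positives are costly — here, shutting down a compliant factory unnecessarily.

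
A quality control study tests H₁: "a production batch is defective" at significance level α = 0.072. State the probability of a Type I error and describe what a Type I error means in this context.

P(Type I error) = α = 0.072. A Type I error is rejecting H₀ when H₀ is actually true (false positive) — here, concluding that a production batch is defective when in fact this is not the case. Consequence: scrapping a good batch — wasted material and cost for no reason.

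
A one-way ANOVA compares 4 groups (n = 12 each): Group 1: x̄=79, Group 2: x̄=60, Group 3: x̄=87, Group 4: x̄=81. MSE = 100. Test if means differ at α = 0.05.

Grand mean = 76.75. SS_between = 4905.0, MS_between = 1635.0. F = 16.35, F_crit ≈ 2.816. Reject H₀.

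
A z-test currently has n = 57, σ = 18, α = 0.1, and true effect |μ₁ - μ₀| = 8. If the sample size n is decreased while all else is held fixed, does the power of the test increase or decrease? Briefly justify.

Power decreases: a smaller n inflates the standard error σ/√n, pulling the sampling distribution under H₁ back toward the critical value.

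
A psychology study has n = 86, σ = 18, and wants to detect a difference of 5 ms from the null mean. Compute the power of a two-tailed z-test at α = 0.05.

SE = σ/√n = 18/√86 = 1.941. Non-centrality λ = d/SE = 5/1.941 = 2.576. Power ≈ Φ(λ - z_{α/2}) = Φ(2.576 - 1.96) = Φ(0.616) = 0.731.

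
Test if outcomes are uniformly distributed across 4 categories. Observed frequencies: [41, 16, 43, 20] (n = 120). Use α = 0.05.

Expected = 30 each. χ² = Σ(O-E)²/E = 19.533. df = 3, critical value = 7.815. Reject H₀.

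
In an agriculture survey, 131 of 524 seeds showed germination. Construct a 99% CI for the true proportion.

p̂ = 0.25. CI = p̂ ± z*√(p̂(1-p̂)/n) = (0.201, 0.299)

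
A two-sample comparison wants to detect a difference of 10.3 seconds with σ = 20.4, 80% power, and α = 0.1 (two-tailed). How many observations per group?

n per group = 2(z_α/2 + z_β)²σ²/d² = 2×(1.645 + 0.84)²×20.4²/10.3² = 48.4 → n = 49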